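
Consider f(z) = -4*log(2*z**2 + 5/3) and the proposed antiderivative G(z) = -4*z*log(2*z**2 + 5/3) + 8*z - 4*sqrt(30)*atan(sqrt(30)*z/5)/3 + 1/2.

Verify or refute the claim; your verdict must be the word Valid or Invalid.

d/dz[G] = -4*log(2*z**2 + 5/3)
This equals f(z) exactly, so the claim holds.

Valid. The derivative of G reproduces f.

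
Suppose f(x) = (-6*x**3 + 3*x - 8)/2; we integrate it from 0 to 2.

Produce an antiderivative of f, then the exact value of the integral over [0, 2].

Antiderivative: F(x) = -3*x**4/4 + 3*x**2/4 - 4*x; value = -17

A first test for any F(x): its x-derivative must equal f(x) identically.
F(x) = -3*x**4/4 + 3*x**2/4 - 4*x is an antiderivative of f.
Check: d/dx[-3*x**4/4 + 3*x**2/4 - 4*x] = -3*x**3 + 3*x/2 - 4, which equals f(x).
F(2) = -17; F(0) = 0.
Integral = F(2) - F(0) = -17.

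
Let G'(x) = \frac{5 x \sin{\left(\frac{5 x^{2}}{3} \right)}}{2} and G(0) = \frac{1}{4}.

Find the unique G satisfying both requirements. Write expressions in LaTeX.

The substitution u = \frac{5 x^{2}}{3} works: G'(x) is exactly (dG/du)*(du/dx) for that inner function.
A general antiderivative is - \frac{3 \cos{\left(\frac{5 x^{2}}{3} \right)}}{4} + C.
The condition gives C = \frac{1}{4} - (- \frac{3}{4}) = 1.
So G(x) = \frac{4 - 3 \cos{\left(\frac{5 x^{2}}{3} \right)}}{4}.
Check: d/dx[\frac{4 - 3 \cos{\left(\frac{5 x^{2}}{3} \right)}}{4}] = \frac{5 x \sin{\left(\frac{5 x^{2}}{3} \right)}}{2} = G'(x).

G(x) = \frac{4 - 3 \cos{\left(\frac{5 x^{2}}{3} \right)}}{4}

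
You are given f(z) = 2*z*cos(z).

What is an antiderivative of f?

Whatever form F(z) takes, F'(z) = f(z) is non-negotiable.
Check: d/dz[2*(z*sin(z) + cos(z))] = 2*z*cos(z) = f(z).

An antiderivative is F(z) = 2*(z*sin(z) + cos(z)).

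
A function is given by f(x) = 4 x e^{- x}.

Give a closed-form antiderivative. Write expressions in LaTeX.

An antiderivative is F(x) = - 4 \left(x + 1\right) e^{- x}.

Recognize the product-rule pattern: f = u'v + uv' with u = - 4 x - 4, v = e^{- x}, so integration by parts undoes it.
Check: d/dx[- 4 \left(x + 1\right) e^{- x}] = 4 x e^{- x} = f(x).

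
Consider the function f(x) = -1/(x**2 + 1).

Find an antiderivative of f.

Since d/dx undoes antidifferentiation here, F'(x) = f(x) is required of F(x).
Check: d/dx[-atan(x)] = -1/(x**2 + 1) = f(x).

An antiderivative is F(x) = -atan(x).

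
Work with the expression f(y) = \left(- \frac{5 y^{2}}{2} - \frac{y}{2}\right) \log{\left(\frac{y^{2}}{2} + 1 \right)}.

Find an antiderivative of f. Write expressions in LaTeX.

A candidate is checked by its d/dy: the result must match f(y).
Check: d/dy[- \frac{5 y^{3} \log{\left(\frac{y^{2}}{2} + 1 \right)}}{6} + \frac{5 y^{3}}{9} - \frac{y^{2} \log{\left(\frac{y^{2}}{2} + 1 \right)}}{4} + \frac{y^{2}}{4} - \frac{10 y}{3} - \frac{\log{\left(y^{2} + 2 \right)}}{2} + \frac{10 \sqrt{2} \operatorname{atan}{\left(\frac{\sqrt{2} y}{2} \right)}}{3}] = - \frac{5 y^{2} \log{\left(\frac{y^{2}}{2} + 1 \right)}}{2} - \frac{y \log{\left(\frac{y^{2}}{2} + 1 \right)}}{2}, which equals f(y).

An antiderivative is F(y) = - \frac{5 y^{3} \log{\left(\frac{y^{2}}{2} + 1 \right)}}{6} + \frac{5 y^{3}}{9} - \frac{y^{2} \log{\left(\frac{y^{2}}{2} + 1 \right)}}{4} + \frac{y^{2}}{4} - \frac{10 y}{3} - \frac{\log{\left(y^{2} + 2 \right)}}{2} + \frac{10 \sqrt{2} \operatorname{atan}{\left(\frac{\sqrt{2} y}{2} \right)}}{3}.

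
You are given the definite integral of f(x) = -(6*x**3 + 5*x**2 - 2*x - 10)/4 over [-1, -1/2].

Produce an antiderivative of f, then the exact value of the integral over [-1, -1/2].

Antiderivative: F(x) = -x*(9*x**3 + 10*x**2 - 6*x - 60)/24; value = 403/384

Whatever form F(x) takes, F'(x) = f(x) is non-negotiable.
F(x) = -x*(9*x**3 + 10*x**2 - 6*x - 60)/24 is an antiderivative of f.
Check: d/dx[-x*(9*x**3 + 10*x**2 - 6*x - 60)/24] = -3*x**3/2 - 5*x**2/4 + x/2 + 5/2, which equals f(x).
F(-1/2) = -445/384; F(-1) = -53/24.
Integral = F(-1/2) - F(-1) = 403/384.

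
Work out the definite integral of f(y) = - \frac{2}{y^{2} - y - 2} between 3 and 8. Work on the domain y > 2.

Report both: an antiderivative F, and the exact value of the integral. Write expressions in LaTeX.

Antiderivative: F(y) = \frac{2 \left(- \log{\left(y - 2 \right)} + \log{\left(y + 1 \right)}\right)}{3}; value = - \frac{2 \log{\left(6 \right)}}{3} - \frac{2 \log{\left(4 \right)}}{3} + \frac{2 \log{\left(9 \right)}}{3}

Factor the denominator (\left(y - 2\right) \left(y + 1\right)) and decompose: f = \frac{2}{3 \left(y + 1\right)} - \frac{2}{3 \left(y - 2\right)}; each piece integrates to a log, atan, or power term.
F(y) = \frac{2 \left(- \log{\left(y - 2 \right)} + \log{\left(y + 1 \right)}\right)}{3} is an antiderivative of f.
Check: d/dy[\frac{2 \left(- \log{\left(y - 2 \right)} + \log{\left(y + 1 \right)}\right)}{3}] = - \frac{2}{y^{2} - y - 2} = f(y).
F(8) = - \frac{2 \log{\left(6 \right)}}{3} + \frac{2 \log{\left(9 \right)}}{3}; F(3) = \frac{2 \log{\left(4 \right)}}{3}.
Integral = F(8) - F(3) = - \frac{2 \log{\left(6 \right)}}{3} - \frac{2 \log{\left(4 \right)}}{3} + \frac{2 \log{\left(9 \right)}}{3}.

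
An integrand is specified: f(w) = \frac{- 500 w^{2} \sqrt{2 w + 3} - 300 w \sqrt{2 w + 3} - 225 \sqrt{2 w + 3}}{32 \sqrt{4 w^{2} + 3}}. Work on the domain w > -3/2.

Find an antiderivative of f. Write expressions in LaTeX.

An antiderivative is F(w) = - \frac{25 \left(2 w + 3\right)^{\frac{3}{2}} \sqrt{4 w^{2} + 3}}{32}.

f has the shape u'v + uv' for u = - \frac{25 \left(w + \frac{3}{2}\right)^{\frac{3}{2}}}{8} and v = \sqrt{2 w^{2} + \frac{3}{2}} — it is the derivative of the product u*v.
Check: d/dw[- \frac{25 \left(2 w + 3\right)^{\frac{3}{2}} \sqrt{4 w^{2} + 3}}{32}] = \frac{- 500 w^{2} \sqrt{2 w + 3} - 300 w \sqrt{2 w + 3} - 225 \sqrt{2 w + 3}}{32 \sqrt{4 w^{2} + 3}} = f(w).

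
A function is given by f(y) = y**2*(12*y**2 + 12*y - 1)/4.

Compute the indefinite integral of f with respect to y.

A first test for any F(y): its y-derivative must equal f(y) identically.
Check: d/dy[3*y**5/5 + 3*y**4/4 - y**3/12] = 3*y**4 + 3*y**3 - y**2/4, which equals f(y).

F(y) = 3*y**5/5 + 3*y**4/4 - y**3/12 + C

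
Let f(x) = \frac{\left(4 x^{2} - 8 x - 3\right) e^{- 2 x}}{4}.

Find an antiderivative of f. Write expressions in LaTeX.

f has the shape u'v + uv' for u = - \frac{x^{2}}{2} + \frac{x}{2} + \frac{5}{8} and v = e^{- 2 x} — it is the derivative of the product u*v.
Check: d/dx[\frac{\left(- 4 x^{2} + 4 x + 5\right) e^{- 2 x}}{8}] = \frac{\left(4 x^{2} - 8 x - 3\right) e^{- 2 x}}{4} = f(x).

An antiderivative is F(x) = \frac{\left(- 4 x^{2} + 4 x + 5\right) e^{- 2 x}}{8}.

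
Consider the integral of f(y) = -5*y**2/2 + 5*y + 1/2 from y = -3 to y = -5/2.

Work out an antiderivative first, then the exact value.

The integrand splits into summands that can be handled one at a time.
F(y) = y*(-5*y**2 + 15*y + 3)/6 is an antiderivative of f.
Check: d/dy[y*(-5*y**2 + 15*y + 3)/6] = -5*y**2/2 + 5*y + 1/2 = f(y).
F(-5/2) = 1315/48; F(-3) = 87/2.
Integral = F(-5/2) - F(-3) = -773/48.

Antiderivative: F(y) = y*(-5*y**2 + 15*y + 3)/6; value = -773/48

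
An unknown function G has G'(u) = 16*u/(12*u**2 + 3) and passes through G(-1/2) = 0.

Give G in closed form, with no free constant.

The substitution w = 2*u**2 + 1/2 works: G'(u) is exactly (dG/dw)*(dw/du) for that inner function.
A general antiderivative is 2*log(2*u**2 + 1/2)/3 + C.
The condition gives C = 0 - (0) = 0.
So G(u) = 2*log(2*u**2 + 1/2)/3.
Check: d/du[2*log(2*u**2 + 1/2)/3] = 16*u/(12*u**2 + 3) = G'(u).

G(u) = 2*log(2*u**2 + 1/2)/3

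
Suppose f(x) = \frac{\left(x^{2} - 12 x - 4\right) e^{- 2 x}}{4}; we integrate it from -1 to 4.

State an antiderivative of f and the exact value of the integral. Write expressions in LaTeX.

Antiderivative: F(x) = \frac{\left(- 2 x^{2} + 22 x + 19\right) e^{- 2 x}}{16}; value = \frac{75}{16 e^{8}} + \frac{5 e^{2}}{16}

f has the shape u'v + uv' for u = - \frac{x^{2}}{8} + \frac{11 x}{8} + \frac{19}{16} and v = e^{- 2 x} — it is the derivative of the product u*v.
F(x) = \frac{\left(- 2 x^{2} + 22 x + 19\right) e^{- 2 x}}{16} is an antiderivative of f.
Check: d/dx[\frac{\left(- 2 x^{2} + 22 x + 19\right) e^{- 2 x}}{16}] = \frac{\left(x^{2} - 12 x - 4\right) e^{- 2 x}}{4} = f(x).
F(4) = \frac{75}{16 e^{8}}; F(-1) = - \frac{5 e^{2}}{16}.
Integral = F(4) - F(-1) = \frac{75}{16 e^{8}} + \frac{5 e^{2}}{16}.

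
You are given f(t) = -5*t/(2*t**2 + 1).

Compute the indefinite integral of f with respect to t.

f matches the chain-rule pattern g'(h)*h' with inner function h(t) = 4*t**2 + 2; substituting u = h(t) collapses the integral.
Check: d/dt[-5*log(4*t**2 + 2)/4] = -5*t/(2*t**2 + 1) = f(t).

F(t) = -5*log(4*t**2 + 2)/4 + C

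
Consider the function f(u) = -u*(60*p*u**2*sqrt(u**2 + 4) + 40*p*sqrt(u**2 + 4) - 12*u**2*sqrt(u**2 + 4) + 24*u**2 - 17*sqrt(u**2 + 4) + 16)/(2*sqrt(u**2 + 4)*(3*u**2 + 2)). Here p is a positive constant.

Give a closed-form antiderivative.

An antiderivative is F(u) = -5*p*u**2 + u**2 - 4*sqrt(u**2 + 4) + 3*log(u**2 + 2/3)/4.

A candidate is checked by its d/du: the result must match f(u).
Check: d/du[-5*p*u**2 + u**2 - 4*sqrt(u**2 + 4) + 3*log(u**2 + 2/3)/4] = (-60*p*u**3*sqrt(u**2 + 4) - 40*p*u*sqrt(u**2 + 4) + 12*u**3*sqrt(u**2 + 4) - 24*u**3 + 17*u*sqrt(u**2 + 4) - 16*u)/(6*u**2*sqrt(u**2 + 4) + 4*sqrt(u**2 + 4)), which equals f(u).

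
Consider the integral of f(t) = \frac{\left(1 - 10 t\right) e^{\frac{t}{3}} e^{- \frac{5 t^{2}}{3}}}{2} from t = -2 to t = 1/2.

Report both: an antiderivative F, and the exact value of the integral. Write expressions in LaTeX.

Antiderivative: F(t) = \frac{3 e^{\frac{t}{3}} e^{- \frac{5 t^{2}}{3}}}{2}; value = - \frac{3}{2 e^{\frac{22}{3}}} + \frac{3}{2 e^{\frac{1}{4}}}

The substitution u = - \frac{5 t^{2}}{3} + \frac{t}{3} works: f is exactly (dF/du)*(du/dt) for that inner function.
F(t) = \frac{3 e^{\frac{t}{3}} e^{- \frac{5 t^{2}}{3}}}{2} is an antiderivative of f.
Check: d/dt[\frac{3 e^{\frac{t}{3}} e^{- \frac{5 t^{2}}{3}}}{2}] = \frac{\left(- 10 t e^{\frac{t}{3}} + e^{\frac{t}{3}}\right) e^{- \frac{5 t^{2}}{3}}}{2}, which equals f(t).
F(1/2) = \frac{3}{2 e^{\frac{1}{4}}}; F(-2) = \frac{3}{2 e^{\frac{22}{3}}}.
Integral = F(1/2) - F(-2) = - \frac{3}{2 e^{\frac{22}{3}}} + \frac{3}{2 e^{\frac{1}{4}}}.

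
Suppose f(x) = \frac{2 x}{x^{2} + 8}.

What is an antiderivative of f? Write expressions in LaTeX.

An antiderivative is F(x) = \log{\left(\frac{x^{2}}{2} + 4 \right)}.

f matches the chain-rule pattern g'(h)*h' with inner function h(x) = \frac{x^{2}}{2} + 4; substituting u = h(x) collapses the integral.
Check: d/dx[\log{\left(\frac{x^{2}}{2} + 4 \right)}] = \frac{2 x}{x^{2} + 8} = f(x).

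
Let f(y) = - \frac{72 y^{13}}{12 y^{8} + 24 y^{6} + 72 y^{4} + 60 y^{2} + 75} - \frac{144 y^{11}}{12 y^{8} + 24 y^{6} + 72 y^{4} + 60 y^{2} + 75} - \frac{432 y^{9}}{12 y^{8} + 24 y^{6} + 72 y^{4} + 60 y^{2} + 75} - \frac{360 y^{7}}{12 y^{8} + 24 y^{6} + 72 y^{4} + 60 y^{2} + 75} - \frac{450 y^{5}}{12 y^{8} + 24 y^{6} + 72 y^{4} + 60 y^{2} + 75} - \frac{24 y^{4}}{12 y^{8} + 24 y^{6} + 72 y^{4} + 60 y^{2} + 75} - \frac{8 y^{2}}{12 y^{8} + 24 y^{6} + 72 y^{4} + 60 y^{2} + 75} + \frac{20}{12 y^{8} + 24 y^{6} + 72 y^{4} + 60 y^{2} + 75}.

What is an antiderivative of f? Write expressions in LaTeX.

Integrate term by term and add the pieces.
Check: d/dy[\frac{y \left(- 3 y^{5} \left(2 y^{4} + 2 y^{2} + 5\right) + 4\right)}{3 \left(2 y^{4} + 2 y^{2} + 5\right)}] = \frac{- 72 y^{13} - 144 y^{11} - 432 y^{9} - 360 y^{7} - 450 y^{5} - 24 y^{4} - 8 y^{2} + 20}{12 y^{8} + 24 y^{6} + 72 y^{4} + 60 y^{2} + 75}, which equals f(y).

An antiderivative is F(y) = \frac{y \left(- 3 y^{5} \left(2 y^{4} + 2 y^{2} + 5\right) + 4\right)}{3 \left(2 y^{4} + 2 y^{2} + 5\right)}.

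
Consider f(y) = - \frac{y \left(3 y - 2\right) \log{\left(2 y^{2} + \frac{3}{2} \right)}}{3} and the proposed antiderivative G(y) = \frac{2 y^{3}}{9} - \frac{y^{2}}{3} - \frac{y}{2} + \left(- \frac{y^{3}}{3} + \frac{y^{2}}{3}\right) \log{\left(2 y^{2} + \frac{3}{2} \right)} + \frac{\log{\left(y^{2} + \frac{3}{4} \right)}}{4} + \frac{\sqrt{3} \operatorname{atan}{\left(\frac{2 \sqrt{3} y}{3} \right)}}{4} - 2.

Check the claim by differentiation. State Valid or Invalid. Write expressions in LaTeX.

Valid - the claim checks out under differentiation.

d/dy[G] = - y^{2} \log{\left(2 y^{2} + \frac{3}{2} \right)} + \frac{2 y \log{\left(2 y^{2} + \frac{3}{2} \right)}}{3}
This equals f(y) exactly, so the claim holds.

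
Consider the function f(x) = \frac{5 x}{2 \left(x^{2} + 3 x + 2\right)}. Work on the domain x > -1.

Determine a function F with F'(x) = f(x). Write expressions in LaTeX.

The denominator factors as 2 \left(x + 1\right) \left(x + 2\right); partial fractions split f into directly integrable pieces: \frac{5}{x + 2} - \frac{5}{2 \left(x + 1\right)}.
Check: d/dx[- \frac{5 \log{\left(x + 1 \right)}}{2} + 5 \log{\left(x + 2 \right)}] = \frac{5 x}{2 x^{2} + 6 x + 4}, which equals f(x).

An antiderivative is F(x) = - \frac{5 \log{\left(x + 1 \right)}}{2} + 5 \log{\left(x + 2 \right)}.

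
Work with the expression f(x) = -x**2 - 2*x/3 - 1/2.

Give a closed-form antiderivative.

An antiderivative is F(x) = -x**3/3 - x**2/3 - x/2.

The integrand splits into summands that can be handled one at a time.
Check: d/dx[-x**3/3 - x**2/3 - x/2] = -x**2 - 2*x/3 - 1/2 = f(x).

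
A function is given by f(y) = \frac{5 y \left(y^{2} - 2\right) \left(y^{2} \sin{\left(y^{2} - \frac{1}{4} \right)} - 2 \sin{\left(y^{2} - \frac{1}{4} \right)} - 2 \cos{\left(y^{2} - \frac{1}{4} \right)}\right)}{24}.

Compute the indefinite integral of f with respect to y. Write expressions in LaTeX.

f has the shape u'v + uv' for u = - \frac{5 \left(1 - \frac{y^{2}}{2}\right)^{2}}{12} and v = \cos{\left(y^{2} - \frac{1}{4} \right)} — it is the derivative of the product u*v.
Check: d/dy[- \frac{5 y^{4} \cos{\left(y^{2} - \frac{1}{4} \right)}}{48} + \frac{5 y^{2} \cos{\left(y^{2} - \frac{1}{4} \right)}}{12} - \frac{5 \cos{\left(y^{2} - \frac{1}{4} \right)}}{12}] = \frac{5 y^{5} \sin{\left(y^{2} - \frac{1}{4} \right)}}{24} - \frac{5 y^{3} \sin{\left(y^{2} - \frac{1}{4} \right)}}{6} - \frac{5 y^{3} \cos{\left(y^{2} - \frac{1}{4} \right)}}{12} + \frac{5 y \sin{\left(y^{2} - \frac{1}{4} \right)}}{6} + \frac{5 y \cos{\left(y^{2} - \frac{1}{4} \right)}}{6}, which equals f(y).

F(y) = - \frac{5 y^{4} \cos{\left(y^{2} - \frac{1}{4} \right)}}{48} + \frac{5 y^{2} \cos{\left(y^{2} - \frac{1}{4} \right)}}{12} - \frac{5 \cos{\left(y^{2} - \frac{1}{4} \right)}}{12} + C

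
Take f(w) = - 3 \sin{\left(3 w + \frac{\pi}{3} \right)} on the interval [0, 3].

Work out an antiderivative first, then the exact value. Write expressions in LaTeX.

Differentiate the proposed F(w) back; it has to land on f(w) exactly.
F(w) = \cos{\left(3 w + \frac{\pi}{3} \right)} is an antiderivative of f.
Check: d/dw[\cos{\left(3 w + \frac{\pi}{3} \right)}] = - 3 \sin{\left(3 w + \frac{\pi}{3} \right)} = f(w).
F(3) = \cos{\left(\frac{\pi}{3} + 9 \right)}; F(0) = \frac{1}{2}.
Integral = F(3) - F(0) = \cos{\left(\frac{\pi}{3} + 9 \right)} - \frac{1}{2}.

Antiderivative: F(w) = \cos{\left(3 w + \frac{\pi}{3} \right)}; value = \cos{\left(\frac{\pi}{3} + 9 \right)} - \frac{1}{2}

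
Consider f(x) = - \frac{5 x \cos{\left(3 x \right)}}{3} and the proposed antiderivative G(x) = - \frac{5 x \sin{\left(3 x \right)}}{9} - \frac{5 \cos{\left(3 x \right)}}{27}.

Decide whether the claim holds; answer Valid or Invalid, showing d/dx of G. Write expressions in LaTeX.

d/dx[G] = - \frac{5 x \cos{\left(3 x \right)}}{3}
This equals f(x) exactly, so the claim holds.

Valid: G'(x) = f(x).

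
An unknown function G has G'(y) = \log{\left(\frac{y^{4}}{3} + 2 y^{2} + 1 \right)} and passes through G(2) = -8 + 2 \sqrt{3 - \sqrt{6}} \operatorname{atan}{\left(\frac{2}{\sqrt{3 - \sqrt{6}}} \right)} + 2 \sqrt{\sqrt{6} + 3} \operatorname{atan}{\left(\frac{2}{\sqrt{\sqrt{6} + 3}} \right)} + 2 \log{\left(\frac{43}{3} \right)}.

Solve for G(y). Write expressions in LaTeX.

G(y) = y \log{\left(\frac{y^{4}}{3} + 2 y^{2} + 1 \right)} - 4 y + 2 \sqrt{3 - \sqrt{6}} \operatorname{atan}{\left(\frac{y}{\sqrt{3 - \sqrt{6}}} \right)} + 2 \sqrt{\sqrt{6} + 3} \operatorname{atan}{\left(\frac{y}{\sqrt{\sqrt{6} + 3}} \right)}

Any candidate G(y) must reproduce the stated G'(y) exactly.
A general antiderivative is y \log{\left(\frac{y^{4}}{3} + 2 y^{2} + 1 \right)} - 4 y + 2 \sqrt{3 - \sqrt{6}} \operatorname{atan}{\left(\frac{y}{\sqrt{3 - \sqrt{6}}} \right)} + 2 \sqrt{\sqrt{6} + 3} \operatorname{atan}{\left(\frac{y}{\sqrt{\sqrt{6} + 3}} \right)} + C.
The condition gives C = -8 + 2 \sqrt{3 - \sqrt{6}} \operatorname{atan}{\left(\frac{2}{\sqrt{3 - \sqrt{6}}} \right)} + 2 \sqrt{\sqrt{6} + 3} \operatorname{atan}{\left(\frac{2}{\sqrt{\sqrt{6} + 3}} \right)} + 2 \log{\left(\frac{43}{3} \right)} - (-8 + 2 \sqrt{3 - \sqrt{6}} \operatorname{atan}{\left(\frac{2}{\sqrt{3 - \sqrt{6}}} \right)} + 2 \sqrt{\sqrt{6} + 3} \operatorname{atan}{\left(\frac{2}{\sqrt{\sqrt{6} + 3}} \right)} + 2 \log{\left(\frac{43}{3} \right)}) = 0.
So G(y) = y \log{\left(\frac{y^{4}}{3} + 2 y^{2} + 1 \right)} - 4 y + 2 \sqrt{3 - \sqrt{6}} \operatorname{atan}{\left(\frac{y}{\sqrt{3 - \sqrt{6}}} \right)} + 2 \sqrt{\sqrt{6} + 3} \operatorname{atan}{\left(\frac{y}{\sqrt{\sqrt{6} + 3}} \right)}.
Check: d/dy[y \log{\left(\frac{y^{4}}{3} + 2 y^{2} + 1 \right)} - 4 y + 2 \sqrt{3 - \sqrt{6}} \operatorname{atan}{\left(\frac{y}{\sqrt{3 - \sqrt{6}}} \right)} + 2 \sqrt{\sqrt{6} + 3} \operatorname{atan}{\left(\frac{y}{\sqrt{\sqrt{6} + 3}} \right)}] = \log{\left(\frac{y^{4}}{3} + 2 y^{2} + 1 \right)} = G'(y).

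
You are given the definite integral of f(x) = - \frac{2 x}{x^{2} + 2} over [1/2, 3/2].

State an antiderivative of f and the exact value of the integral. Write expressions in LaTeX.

The substitution u = x^{2} + 2 works: f is exactly (dF/du)*(du/dx) for that inner function.
F(x) = - \log{\left(x^{2} + 2 \right)} is an antiderivative of f.
Check: d/dx[- \log{\left(x^{2} + 2 \right)}] = - \frac{2 x}{x^{2} + 2} = f(x).
F(3/2) = - \log{\left(\frac{17}{4} \right)}; F(1/2) = - \log{\left(\frac{9}{4} \right)}.
Integral = F(3/2) - F(1/2) = - \log{\left(\frac{17}{4} \right)} + \log{\left(\frac{9}{4} \right)}.

Antiderivative: F(x) = - \log{\left(x^{2} + 2 \right)}; value = - \log{\left(\frac{17}{4} \right)} + \log{\left(\frac{9}{4} \right)}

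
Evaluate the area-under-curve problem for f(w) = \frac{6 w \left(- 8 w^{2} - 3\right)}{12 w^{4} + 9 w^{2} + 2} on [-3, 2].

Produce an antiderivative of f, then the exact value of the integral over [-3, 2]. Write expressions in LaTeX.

Antiderivative: F(w) = - \log{\left(2 w^{4} + \frac{3 w^{2}}{2} + \frac{1}{3} \right)}; value = - \log{\left(\frac{115}{3} \right)} + \log{\left(\frac{1055}{6} \right)}

The substitution u = 2 w^{4} + \frac{3 w^{2}}{2} + \frac{1}{3} works: f is exactly (dF/du)*(du/dw) for that inner function.
F(w) = - \log{\left(2 w^{4} + \frac{3 w^{2}}{2} + \frac{1}{3} \right)} is an antiderivative of f.
Check: d/dw[- \log{\left(2 w^{4} + \frac{3 w^{2}}{2} + \frac{1}{3} \right)}] = \frac{- 48 w^{3} - 18 w}{12 w^{4} + 9 w^{2} + 2}, which equals f(w).
F(2) = - \log{\left(\frac{115}{3} \right)}; F(-3) = - \log{\left(\frac{1055}{6} \right)}.
Integral = F(2) - F(-3) = - \log{\left(\frac{115}{3} \right)} + \log{\left(\frac{1055}{6} \right)}.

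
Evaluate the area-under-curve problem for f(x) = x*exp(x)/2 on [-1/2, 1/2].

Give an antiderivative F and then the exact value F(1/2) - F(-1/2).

f has the shape u'v + uv' for u = x/2 - 1/2 and v = exp(x) — it is the derivative of the product u*v.
F(x) = x*exp(x)/2 - exp(x)/2 is an antiderivative of f.
Check: d/dx[x*exp(x)/2 - exp(x)/2] = x*exp(x)/2 = f(x).
F(1/2) = -exp(1/2)/4; F(-1/2) = -3*exp(-1/2)/4.
Integral = F(1/2) - F(-1/2) = -exp(1/2)/4 + 3*exp(-1/2)/4.

Antiderivative: F(x) = x*exp(x)/2 - exp(x)/2; value = -exp(1/2)/4 + 3*exp(-1/2)/4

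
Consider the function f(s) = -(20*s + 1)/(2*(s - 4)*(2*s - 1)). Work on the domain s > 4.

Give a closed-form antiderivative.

An antiderivative is F(s) = -81*log(s - 4)/14 + 11*log(s - 1/2)/14.

The denominator factors as 2*(s - 4)*(2*s - 1); partial fractions split f into directly integrable pieces: 11/(7*(2*s - 1)) - 81/(14*(s - 4)).
Check: d/ds[-81*log(s - 4)/14 + 11*log(s - 1/2)/14] = (-20*s - 1)/(4*s**2 - 18*s + 8), which equals f(s).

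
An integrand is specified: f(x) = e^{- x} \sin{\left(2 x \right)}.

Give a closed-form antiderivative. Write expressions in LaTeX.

Whatever form F(x) takes, F'(x) = f(x) is non-negotiable.
Check: d/dx[- \frac{e^{- x} \sin{\left(2 x \right)}}{5} - \frac{2 e^{- x} \cos{\left(2 x \right)}}{5}] = e^{- x} \sin{\left(2 x \right)} = f(x).

An antiderivative is F(x) = - \frac{e^{- x} \sin{\left(2 x \right)}}{5} - \frac{2 e^{- x} \cos{\left(2 x \right)}}{5}.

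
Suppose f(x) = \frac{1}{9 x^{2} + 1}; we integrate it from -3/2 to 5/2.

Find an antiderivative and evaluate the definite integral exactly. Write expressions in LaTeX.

Antiderivative: F(x) = \frac{\operatorname{atan}{\left(3 x \right)}}{3}; value = \frac{\operatorname{atan}{\left(\frac{9}{2} \right)}}{3} + \frac{\operatorname{atan}{\left(\frac{15}{2} \right)}}{3}

Whatever form F(x) takes, F'(x) = f(x) is non-negotiable.
F(x) = \frac{\operatorname{atan}{\left(3 x \right)}}{3} is an antiderivative of f.
Check: d/dx[\frac{\operatorname{atan}{\left(3 x \right)}}{3}] = \frac{1}{9 x^{2} + 1} = f(x).
F(5/2) = \frac{\operatorname{atan}{\left(\frac{15}{2} \right)}}{3}; F(-3/2) = - \frac{\operatorname{atan}{\left(\frac{9}{2} \right)}}{3}.
Integral = F(5/2) - F(-3/2) = \frac{\operatorname{atan}{\left(\frac{9}{2} \right)}}{3} + \frac{\operatorname{atan}{\left(\frac{15}{2} \right)}}{3}.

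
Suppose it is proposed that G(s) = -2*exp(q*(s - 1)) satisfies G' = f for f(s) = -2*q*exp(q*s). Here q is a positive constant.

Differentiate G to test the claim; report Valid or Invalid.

Invalid: d/ds[G] - f = 2*q*exp(q*s) - 2*q*exp(-q)*exp(q*s), which is not 0.

d/ds[G] = -2*q*exp(-q)*exp(q*s)
d/ds[G] - f(s) = 2*q*exp(q*s) - 2*q*exp(-q)*exp(q*s) != 0.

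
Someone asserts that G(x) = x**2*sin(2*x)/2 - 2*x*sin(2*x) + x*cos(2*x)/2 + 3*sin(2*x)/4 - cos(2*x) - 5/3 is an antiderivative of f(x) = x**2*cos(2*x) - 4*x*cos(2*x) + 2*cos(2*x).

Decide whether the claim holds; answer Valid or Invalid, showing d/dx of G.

d/dx[G] = x**2*cos(2*x) - 4*x*cos(2*x) + 2*cos(2*x)
This equals f(x) exactly, so the claim holds.

Valid - differentiating G returns exactly f.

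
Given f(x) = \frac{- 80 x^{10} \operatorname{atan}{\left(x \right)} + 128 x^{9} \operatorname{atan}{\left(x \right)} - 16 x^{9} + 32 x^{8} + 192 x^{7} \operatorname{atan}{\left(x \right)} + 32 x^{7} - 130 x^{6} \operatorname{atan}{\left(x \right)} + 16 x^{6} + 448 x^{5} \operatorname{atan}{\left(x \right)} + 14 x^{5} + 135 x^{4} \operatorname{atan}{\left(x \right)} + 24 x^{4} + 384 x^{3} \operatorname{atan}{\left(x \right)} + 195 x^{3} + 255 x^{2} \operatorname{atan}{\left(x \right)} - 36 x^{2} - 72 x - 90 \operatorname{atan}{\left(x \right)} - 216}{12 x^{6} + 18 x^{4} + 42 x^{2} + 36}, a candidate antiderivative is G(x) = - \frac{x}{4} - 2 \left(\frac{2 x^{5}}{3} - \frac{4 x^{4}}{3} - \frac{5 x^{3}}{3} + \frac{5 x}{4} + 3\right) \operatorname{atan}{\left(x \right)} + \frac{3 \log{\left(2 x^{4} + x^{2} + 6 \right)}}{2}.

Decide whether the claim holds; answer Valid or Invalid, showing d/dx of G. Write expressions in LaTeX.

d/dx[G] = \frac{- 160 x^{10} \operatorname{atan}{\left(x \right)} + 256 x^{9} \operatorname{atan}{\left(x \right)} - 32 x^{9} + 64 x^{8} + 384 x^{7} \operatorname{atan}{\left(x \right)} + 64 x^{7} - 260 x^{6} \operatorname{atan}{\left(x \right)} + 26 x^{6} + 896 x^{5} \operatorname{atan}{\left(x \right)} + 28 x^{5} + 270 x^{4} \operatorname{atan}{\left(x \right)} + 39 x^{4} + 768 x^{3} \operatorname{atan}{\left(x \right)} + 390 x^{3} + 510 x^{2} \operatorname{atan}{\left(x \right)} - 93 x^{2} - 144 x - 180 \operatorname{atan}{\left(x \right)} - 450}{24 x^{6} + 36 x^{4} + 84 x^{2} + 72}
d/dx[G] - f(x) = - \frac{1}{4} != 0.

Invalid: d/dx[G] - f = - \frac{1}{4}, which is not 0.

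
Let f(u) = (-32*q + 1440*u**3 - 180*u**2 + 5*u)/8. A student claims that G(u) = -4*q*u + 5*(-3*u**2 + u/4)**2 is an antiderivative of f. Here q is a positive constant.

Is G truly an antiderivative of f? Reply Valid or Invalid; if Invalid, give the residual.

d/du[G] = -4*q + 180*u**3 - 45*u**2/2 + 5*u/8
This equals f(u) exactly, so the claim holds.

Valid - the claim checks out under differentiation.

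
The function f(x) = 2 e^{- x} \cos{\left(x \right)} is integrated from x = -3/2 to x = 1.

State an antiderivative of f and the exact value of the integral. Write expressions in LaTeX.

A first test for any F(x): its x-derivative must equal f(x) identically.
F(x) = e^{- x} \sin{\left(x \right)} - e^{- x} \cos{\left(x \right)} is an antiderivative of f.
Check: d/dx[e^{- x} \sin{\left(x \right)} - e^{- x} \cos{\left(x \right)}] = 2 e^{- x} \cos{\left(x \right)} = f(x).
F(1) = - \frac{\cos{\left(1 \right)}}{e} + \frac{\sin{\left(1 \right)}}{e}; F(-3/2) = - e^{\frac{3}{2}} \sin{\left(\frac{3}{2} \right)} - e^{\frac{3}{2}} \cos{\left(\frac{3}{2} \right)}.
Integral = F(1) - F(-3/2) = - \frac{\cos{\left(1 \right)}}{e} + \frac{\sin{\left(1 \right)}}{e} + e^{\frac{3}{2}} \cos{\left(\frac{3}{2} \right)} + e^{\frac{3}{2}} \sin{\left(\frac{3}{2} \right)}.

Antiderivative: F(x) = e^{- x} \sin{\left(x \right)} - e^{- x} \cos{\left(x \right)}; value = - \frac{\cos{\left(1 \right)}}{e} + \frac{\sin{\left(1 \right)}}{e} + e^{\frac{3}{2}} \cos{\left(\frac{3}{2} \right)} + e^{\frac{3}{2}} \sin{\left(\frac{3}{2} \right)}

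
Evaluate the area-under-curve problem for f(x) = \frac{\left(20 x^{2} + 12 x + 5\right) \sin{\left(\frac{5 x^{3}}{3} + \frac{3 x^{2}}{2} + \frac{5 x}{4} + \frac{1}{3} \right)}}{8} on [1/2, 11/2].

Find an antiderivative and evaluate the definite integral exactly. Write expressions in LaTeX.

f matches the chain-rule pattern g'(h)*h' with inner function h(x) = \frac{5 x^{3}}{3} + \frac{3 x^{2}}{2} + \frac{5 x}{4} + \frac{1}{3}; substituting u = h(x) collapses the integral.
F(x) = - \frac{\cos{\left(\frac{5 x^{3}}{3} + \frac{3 x^{2}}{2} + \frac{5 x}{4} + \frac{1}{3} \right)}}{2} is an antiderivative of f.
Check: d/dx[- \frac{\cos{\left(\frac{5 x^{3}}{3} + \frac{3 x^{2}}{2} + \frac{5 x}{4} + \frac{1}{3} \right)}}{2}] = \frac{5 x^{2} \sin{\left(\frac{5 x^{3}}{3} + \frac{3 x^{2}}{2} + \frac{5 x}{4} + \frac{1}{3} \right)}}{2} + \frac{3 x \sin{\left(\frac{5 x^{3}}{3} + \frac{3 x^{2}}{2} + \frac{5 x}{4} + \frac{1}{3} \right)}}{2} + \frac{5 \sin{\left(\frac{5 x^{3}}{3} + \frac{3 x^{2}}{2} + \frac{5 x}{4} + \frac{1}{3} \right)}}{8}, which equals f(x).
F(11/2) = - \frac{\cos{\left(\frac{2639}{8} \right)}}{2}; F(1/2) = - \frac{\cos{\left(\frac{37}{24} \right)}}{2}.
Integral = F(11/2) - F(1/2) = \frac{\cos{\left(\frac{37}{24} \right)}}{2} - \frac{\cos{\left(\frac{2639}{8} \right)}}{2}.

Antiderivative: F(x) = - \frac{\cos{\left(\frac{5 x^{3}}{3} + \frac{3 x^{2}}{2} + \frac{5 x}{4} + \frac{1}{3} \right)}}{2}; value = \frac{\cos{\left(\frac{37}{24} \right)}}{2} - \frac{\cos{\left(\frac{2639}{8} \right)}}{2}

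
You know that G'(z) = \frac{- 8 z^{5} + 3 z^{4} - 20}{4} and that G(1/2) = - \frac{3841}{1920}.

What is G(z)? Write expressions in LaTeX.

Recover the given G'(z) by differentiating a candidate G(z); any mismatch rules it out.
A general antiderivative is - \frac{z^{6}}{3} + \frac{3 z^{5}}{20} - 5 z + C.
The condition gives C = - \frac{3841}{1920} - (- \frac{4801}{1920}) = \frac{1}{2}.
So G(z) = - \frac{z^{6}}{3} + \frac{3 z^{5}}{20} - 5 z + \frac{1}{2}.
Check: d/dz[- \frac{z^{6}}{3} + \frac{3 z^{5}}{20} - 5 z + \frac{1}{2}] = - 2 z^{5} + \frac{3 z^{4}}{4} - 5, which equals G'(z).

G(z) = - \frac{z^{6}}{3} + \frac{3 z^{5}}{20} - 5 z + \frac{1}{2}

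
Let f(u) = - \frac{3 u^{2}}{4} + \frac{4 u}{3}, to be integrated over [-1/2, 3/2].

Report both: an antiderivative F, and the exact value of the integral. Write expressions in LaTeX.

Antiderivative: F(u) = - \frac{u^{3}}{4} + \frac{2 u^{2}}{3}; value = \frac{11}{24}

Integrate term by term and add the pieces.
F(u) = - \frac{u^{3}}{4} + \frac{2 u^{2}}{3} is an antiderivative of f.
Check: d/du[- \frac{u^{3}}{4} + \frac{2 u^{2}}{3}] = - \frac{3 u^{2}}{4} + \frac{4 u}{3} = f(u).
F(3/2) = \frac{21}{32}; F(-1/2) = \frac{19}{96}.
Integral = F(3/2) - F(-1/2) = \frac{11}{24}.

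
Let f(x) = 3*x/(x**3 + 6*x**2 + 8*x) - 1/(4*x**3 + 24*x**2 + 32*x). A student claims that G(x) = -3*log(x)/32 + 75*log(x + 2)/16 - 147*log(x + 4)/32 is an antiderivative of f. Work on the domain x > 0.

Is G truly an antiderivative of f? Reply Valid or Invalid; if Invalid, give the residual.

Invalid: d/dx[G] - f = (12*x - 1)/(2*x**3 + 12*x**2 + 16*x), which is not 0.

d/dx[G] = (36*x - 3)/(4*x**3 + 24*x**2 + 32*x)
d/dx[G] - f(x) = (12*x - 1)/(2*x**3 + 12*x**2 + 16*x) != 0.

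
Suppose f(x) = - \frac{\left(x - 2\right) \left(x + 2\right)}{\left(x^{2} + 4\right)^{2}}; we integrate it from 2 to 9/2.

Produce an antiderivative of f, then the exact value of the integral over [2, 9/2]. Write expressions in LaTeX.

f has the shape u'v + uv' for u = \frac{3 x}{2} and v = \frac{1}{\frac{3 x^{2}}{2} + 6} — it is the derivative of the product u*v.
F(x) = \frac{x}{x^{2} + 4} is an antiderivative of f.
Check: d/dx[\frac{x}{x^{2} + 4}] = \frac{4 - x^{2}}{x^{4} + 8 x^{2} + 16}, which equals f(x).
F(9/2) = \frac{18}{97}; F(2) = \frac{1}{4}.
Integral = F(9/2) - F(2) = - \frac{25}{388}.

Antiderivative: F(x) = \frac{x}{x^{2} + 4}; value = - \frac{25}{388}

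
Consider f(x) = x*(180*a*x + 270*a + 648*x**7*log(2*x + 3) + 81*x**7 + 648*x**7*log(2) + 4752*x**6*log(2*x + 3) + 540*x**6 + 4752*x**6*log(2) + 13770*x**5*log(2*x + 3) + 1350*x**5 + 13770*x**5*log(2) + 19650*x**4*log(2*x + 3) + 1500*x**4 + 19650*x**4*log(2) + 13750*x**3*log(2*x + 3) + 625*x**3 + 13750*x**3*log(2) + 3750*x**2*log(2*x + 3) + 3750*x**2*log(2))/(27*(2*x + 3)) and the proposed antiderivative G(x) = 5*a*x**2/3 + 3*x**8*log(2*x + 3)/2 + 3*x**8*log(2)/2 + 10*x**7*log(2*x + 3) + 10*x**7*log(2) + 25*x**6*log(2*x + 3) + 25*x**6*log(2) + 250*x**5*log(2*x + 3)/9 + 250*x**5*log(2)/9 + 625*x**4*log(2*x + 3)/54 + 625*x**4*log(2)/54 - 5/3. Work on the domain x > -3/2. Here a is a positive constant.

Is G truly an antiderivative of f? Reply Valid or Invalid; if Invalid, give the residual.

Valid. The derivative of G reproduces f.

d/dx[G] = (180*a*x**2 + 270*a*x + 648*x**8*log(2*x + 3) + 81*x**8 + 648*x**8*log(2) + 4752*x**7*log(2*x + 3) + 540*x**7 + 4752*x**7*log(2) + 13770*x**6*log(2*x + 3) + 1350*x**6 + 13770*x**6*log(2) + 19650*x**5*log(2*x + 3) + 1500*x**5 + 19650*x**5*log(2) + 13750*x**4*log(2*x + 3) + 625*x**4 + 13750*x**4*log(2) + 3750*x**3*log(2*x + 3) + 3750*x**3*log(2))/(54*x + 81)
This equals f(x) exactly, so the claim holds.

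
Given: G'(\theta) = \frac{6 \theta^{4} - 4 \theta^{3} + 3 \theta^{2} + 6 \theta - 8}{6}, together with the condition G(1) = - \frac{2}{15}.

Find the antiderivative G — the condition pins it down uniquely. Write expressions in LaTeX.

G(\theta) = \frac{\theta^{5}}{5} - \frac{\theta^{4}}{6} + \frac{\theta^{3}}{6} + \frac{\theta^{2}}{2} - \frac{4 \theta}{3} + \frac{1}{2}

The proposed G(\theta) is checked by its d/d\theta: the result must match the given G'(\theta).
A general antiderivative is \frac{\theta^{5}}{5} - \frac{\theta^{4}}{6} + \frac{\theta^{3}}{6} + \frac{\theta^{2}}{2} - \frac{4 \theta}{3} + C.
The condition gives C = - \frac{2}{15} - (- \frac{19}{30}) = \frac{1}{2}.
So G(\theta) = \frac{\theta^{5}}{5} - \frac{\theta^{4}}{6} + \frac{\theta^{3}}{6} + \frac{\theta^{2}}{2} - \frac{4 \theta}{3} + \frac{1}{2}.
Check: d/d\theta[\frac{\theta^{5}}{5} - \frac{\theta^{4}}{6} + \frac{\theta^{3}}{6} + \frac{\theta^{2}}{2} - \frac{4 \theta}{3} + \frac{1}{2}] = \theta^{4} - \frac{2 \theta^{3}}{3} + \frac{\theta^{2}}{2} + \theta - \frac{4}{3}, which equals G'(\theta).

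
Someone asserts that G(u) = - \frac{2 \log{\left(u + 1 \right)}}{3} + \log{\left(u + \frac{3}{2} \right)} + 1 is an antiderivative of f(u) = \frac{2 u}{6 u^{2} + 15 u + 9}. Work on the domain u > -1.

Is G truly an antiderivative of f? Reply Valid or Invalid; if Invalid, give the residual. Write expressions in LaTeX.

Valid: G'(u) = f(u).

d/du[G] = \frac{2 u}{6 u^{2} + 15 u + 9}
This equals f(u) exactly, so the claim holds.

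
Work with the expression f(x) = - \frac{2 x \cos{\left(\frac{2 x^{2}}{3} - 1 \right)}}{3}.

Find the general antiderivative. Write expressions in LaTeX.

F(x) = - \frac{\sin{\left(\frac{2 x^{2}}{3} - 1 \right)}}{2} + C

The substitution u = \frac{2 x^{2}}{3} - 1 works: f is exactly (dF/du)*(du/dx) for that inner function.
Check: d/dx[- \frac{\sin{\left(\frac{2 x^{2}}{3} - 1 \right)}}{2}] = - \frac{2 x \cos{\left(\frac{2 x^{2}}{3} - 1 \right)}}{3} = f(x).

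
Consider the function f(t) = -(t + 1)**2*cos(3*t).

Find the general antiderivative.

Differentiate the proposed F(t) back; it has to land on f(t) exactly.
Check: d/dt[-t**2*sin(3*t)/3 - 2*t*sin(3*t)/3 - 2*t*cos(3*t)/9 - 7*sin(3*t)/27 - 2*cos(3*t)/9] = -t**2*cos(3*t) - 2*t*cos(3*t) - cos(3*t), which equals f(t).

F(t) = -t**2*sin(3*t)/3 - 2*t*sin(3*t)/3 - 2*t*cos(3*t)/9 - 7*sin(3*t)/27 - 2*cos(3*t)/9 + C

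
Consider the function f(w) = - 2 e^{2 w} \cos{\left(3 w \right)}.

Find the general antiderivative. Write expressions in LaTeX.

Whatever form F(w) takes, F'(w) = f(w) is non-negotiable.
Check: d/dw[- \frac{2 \left(3 \sin{\left(3 w \right)} + 2 \cos{\left(3 w \right)}\right) e^{2 w}}{13}] = - 2 e^{2 w} \cos{\left(3 w \right)} = f(w).

F(w) = - \frac{2 \left(3 \sin{\left(3 w \right)} + 2 \cos{\left(3 w \right)}\right) e^{2 w}}{13} + C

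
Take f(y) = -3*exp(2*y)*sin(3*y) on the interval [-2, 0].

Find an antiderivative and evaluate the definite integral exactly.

Recover f(y) by differentiating a candidate F(y); any mismatch rules it out.
F(y) = -6*exp(2*y)*sin(3*y)/13 + 9*exp(2*y)*cos(3*y)/13 is an antiderivative of f.
Check: d/dy[-6*exp(2*y)*sin(3*y)/13 + 9*exp(2*y)*cos(3*y)/13] = -3*exp(2*y)*sin(3*y) = f(y).
F(0) = 9/13; F(-2) = 6*exp(-4)*sin(6)/13 + 9*exp(-4)*cos(6)/13.
Integral = F(0) - F(-2) = -9*exp(-4)*cos(6)/13 - 6*exp(-4)*sin(6)/13 + 9/13.

Antiderivative: F(y) = -6*exp(2*y)*sin(3*y)/13 + 9*exp(2*y)*cos(3*y)/13; value = -9*exp(-4)*cos(6)/13 - 6*exp(-4)*sin(6)/13 + 9/13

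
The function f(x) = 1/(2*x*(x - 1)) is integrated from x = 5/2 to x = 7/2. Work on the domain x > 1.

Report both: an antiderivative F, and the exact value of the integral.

Antiderivative: F(x) = (-log(x) + log(x - 1))/2; value = -log(7/2)/2 - log(3/2)/2 + log(5/2)

The denominator factors as 2*x*(x - 1); partial fractions split f into directly integrable pieces: 1/(2*(x - 1)) - 1/(2*x).
F(x) = (-log(x) + log(x - 1))/2 is an antiderivative of f.
Check: d/dx[(-log(x) + log(x - 1))/2] = 1/(2*x**2 - 2*x), which equals f(x).
F(7/2) = -log(7/2)/2 + log(5/2)/2; F(5/2) = -log(5/2)/2 + log(3/2)/2.
Integral = F(7/2) - F(5/2) = -log(7/2)/2 - log(3/2)/2 + log(5/2).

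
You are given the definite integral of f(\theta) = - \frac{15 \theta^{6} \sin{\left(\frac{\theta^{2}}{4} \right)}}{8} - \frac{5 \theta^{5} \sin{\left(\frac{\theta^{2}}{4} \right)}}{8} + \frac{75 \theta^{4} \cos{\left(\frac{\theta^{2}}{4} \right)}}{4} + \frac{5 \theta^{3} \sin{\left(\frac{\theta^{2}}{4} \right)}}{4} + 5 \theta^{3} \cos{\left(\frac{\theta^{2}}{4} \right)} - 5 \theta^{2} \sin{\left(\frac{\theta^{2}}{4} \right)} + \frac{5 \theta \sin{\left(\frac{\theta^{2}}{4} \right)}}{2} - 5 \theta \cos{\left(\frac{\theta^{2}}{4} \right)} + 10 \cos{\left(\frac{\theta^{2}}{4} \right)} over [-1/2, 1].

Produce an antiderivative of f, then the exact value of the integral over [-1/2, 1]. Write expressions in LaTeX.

Recognize the product-rule pattern: f = u'v + uv' with u = \frac{15 \theta^{5}}{4} + \frac{5 \theta^{4}}{4} - \frac{5 \theta^{2}}{2} + 10 \theta - 5, v = \cos{\left(\frac{\theta^{2}}{4} \right)}, so integration by parts undoes it.
F(\theta) = \frac{15 \theta^{5} \cos{\left(\frac{\theta^{2}}{4} \right)}}{4} + \frac{5 \theta^{4} \cos{\left(\frac{\theta^{2}}{4} \right)}}{4} - \frac{5 \theta^{2} \cos{\left(\frac{\theta^{2}}{4} \right)}}{2} + 10 \theta \cos{\left(\frac{\theta^{2}}{4} \right)} - 5 \cos{\left(\frac{\theta^{2}}{4} \right)} is an antiderivative of f.
Check: d/d\theta[\frac{15 \theta^{5} \cos{\left(\frac{\theta^{2}}{4} \right)}}{4} + \frac{5 \theta^{4} \cos{\left(\frac{\theta^{2}}{4} \right)}}{4} - \frac{5 \theta^{2} \cos{\left(\frac{\theta^{2}}{4} \right)}}{2} + 10 \theta \cos{\left(\frac{\theta^{2}}{4} \right)} - 5 \cos{\left(\frac{\theta^{2}}{4} \right)}] = - \frac{15 \theta^{6} \sin{\left(\frac{\theta^{2}}{4} \right)}}{8} - \frac{5 \theta^{5} \sin{\left(\frac{\theta^{2}}{4} \right)}}{8} + \frac{75 \theta^{4} \cos{\left(\frac{\theta^{2}}{4} \right)}}{4} + \frac{5 \theta^{3} \sin{\left(\frac{\theta^{2}}{4} \right)}}{4} + 5 \theta^{3} \cos{\left(\frac{\theta^{2}}{4} \right)} - 5 \theta^{2} \sin{\left(\frac{\theta^{2}}{4} \right)} + \frac{5 \theta \sin{\left(\frac{\theta^{2}}{4} \right)}}{2} - 5 \theta \cos{\left(\frac{\theta^{2}}{4} \right)} + 10 \cos{\left(\frac{\theta^{2}}{4} \right)} = f(\theta).
F(1) = \frac{15 \cos{\left(\frac{1}{4} \right)}}{2}; F(-1/2) = - \frac{1365 \cos{\left(\frac{1}{16} \right)}}{128}.
Integral = F(1) - F(-1/2) = \frac{15 \cos{\left(\frac{1}{4} \right)}}{2} + \frac{1365 \cos{\left(\frac{1}{16} \right)}}{128}.

Antiderivative: F(\theta) = \frac{15 \theta^{5} \cos{\left(\frac{\theta^{2}}{4} \right)}}{4} + \frac{5 \theta^{4} \cos{\left(\frac{\theta^{2}}{4} \right)}}{4} - \frac{5 \theta^{2} \cos{\left(\frac{\theta^{2}}{4} \right)}}{2} + 10 \theta \cos{\left(\frac{\theta^{2}}{4} \right)} - 5 \cos{\left(\frac{\theta^{2}}{4} \right)}; value = \frac{15 \cos{\left(\frac{1}{4} \right)}}{2} + \frac{1365 \cos{\left(\frac{1}{16} \right)}}{128}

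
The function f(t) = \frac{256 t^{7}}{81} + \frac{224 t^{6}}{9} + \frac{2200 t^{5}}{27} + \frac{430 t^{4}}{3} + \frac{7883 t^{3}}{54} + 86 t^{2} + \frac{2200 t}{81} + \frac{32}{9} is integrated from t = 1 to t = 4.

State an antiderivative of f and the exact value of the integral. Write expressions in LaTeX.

The substitution u = - \frac{2 t^{2}}{3} - \frac{3 t}{2} - \frac{2}{3} works: f is exactly (dF/du)*(du/dt) for that inner function.
F(t) = \frac{32 t^{8}}{81} + \frac{32 t^{7}}{9} + \frac{1100 t^{6}}{81} + \frac{86 t^{5}}{3} + \frac{7883 t^{4}}{216} + \frac{86 t^{3}}{3} + \frac{1100 t^{2}}{81} + \frac{32 t}{9} is an antiderivative of f.
Check: d/dt[\frac{32 t^{8}}{81} + \frac{32 t^{7}}{9} + \frac{1100 t^{6}}{81} + \frac{86 t^{5}}{3} + \frac{7883 t^{4}}{216} + \frac{86 t^{3}}{3} + \frac{1100 t^{2}}{81} + \frac{32 t}{9}] = \frac{256 t^{7}}{81} + \frac{224 t^{6}}{9} + \frac{2200 t^{5}}{27} + \frac{430 t^{4}}{3} + \frac{7883 t^{3}}{54} + 86 t^{2} + \frac{2200 t}{81} + \frac{32}{9} = f(t).
F(4) = \frac{541600}{3}; F(1) = \frac{27755}{216}.
Integral = F(4) - F(1) = \frac{38967445}{216}.

Antiderivative: F(t) = \frac{32 t^{8}}{81} + \frac{32 t^{7}}{9} + \frac{1100 t^{6}}{81} + \frac{86 t^{5}}{3} + \frac{7883 t^{4}}{216} + \frac{86 t^{3}}{3} + \frac{1100 t^{2}}{81} + \frac{32 t}{9}; value = \frac{38967445}{216}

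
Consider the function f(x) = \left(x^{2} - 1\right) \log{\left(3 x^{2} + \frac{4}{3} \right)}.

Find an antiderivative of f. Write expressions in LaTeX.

Check any antiderivative F(x) by computing F'(x) and comparing it with f(x).
Check: d/dx[\frac{27 x^{3} \log{\left(3 x^{2} + \frac{4}{3} \right)} - 18 x^{3} - 81 x \log{\left(3 x^{2} + \frac{4}{3} \right)} + 186 x - 124 \operatorname{atan}{\left(\frac{3 x}{2} \right)}}{81}] = x^{2} \log{\left(3 x^{2} + \frac{4}{3} \right)} - \log{\left(3 x^{2} + \frac{4}{3} \right)}, which equals f(x).

An antiderivative is F(x) = \frac{27 x^{3} \log{\left(3 x^{2} + \frac{4}{3} \right)} - 18 x^{3} - 81 x \log{\left(3 x^{2} + \frac{4}{3} \right)} + 186 x - 124 \operatorname{atan}{\left(\frac{3 x}{2} \right)}}{81}.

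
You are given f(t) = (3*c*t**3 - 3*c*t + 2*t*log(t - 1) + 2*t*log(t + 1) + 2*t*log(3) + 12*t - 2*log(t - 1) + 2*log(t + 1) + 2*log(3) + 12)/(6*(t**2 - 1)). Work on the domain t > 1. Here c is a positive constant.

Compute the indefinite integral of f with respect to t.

F(t) = c*t**2/4 + log(t - 1)*log(t + 1)/3 + log(3)*log(t - 1)/3 + 2*log(t - 1) + C

An antiderivative F(t) passes only if d/dt[F] lands on f(t) exactly.
Check: d/dt[c*t**2/4 + log(t - 1)*log(t + 1)/3 + log(3)*log(t - 1)/3 + 2*log(t - 1)] = (3*c*t**3 - 3*c*t + 2*t*log(t - 1) + 2*t*log(t + 1) + 2*t*log(3) + 12*t - 2*log(t - 1) + 2*log(t + 1) + 2*log(3) + 12)/(6*t**2 - 6), which equals f(t).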